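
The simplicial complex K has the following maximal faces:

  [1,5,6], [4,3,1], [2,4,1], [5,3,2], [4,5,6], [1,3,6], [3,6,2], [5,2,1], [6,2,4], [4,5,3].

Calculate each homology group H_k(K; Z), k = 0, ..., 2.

We work with the vertex ordering 1 < 2 < 3 < 4 < 5 < 6. The simplices of K, each written with vertices in increasing order, are:

  0-simplices (6): [1], [2], [3], [4], [5], [6]
  1-simplices (15): [1,2], [1,3], [1,4], [1,5], [1,6], [2,3], [2,4], [2,5], [2,6], [3,4], [3,5], [3,6], [4,5], [4,6], [5,6]
  2-simplices (10): [1,2,4], [1,2,5], [1,3,4], [1,3,6], [1,5,6], [2,3,5], [2,3,6], [2,4,6], [3,4,5], [4,5,6]

giving chain groups C_0 ≅ Z^6, C_1 ≅ Z^15, C_2 ≅ Z^10.

Boundary ∂_1: C_1 → C_0 sends each edge [p,q] (with p < q) to q − p. For instance
  ∂[1,4] = [4] − [1].
This gives a 6×15 integer matrix of rank 5; reducing to Smith normal form yields diagonal entries (1,1,1,1,1).

Boundary ∂_2: C_2 → C_1 maps a triangle to the signed sum of its edges. For instance
  ∂[2,3,5] = [3,5] − [2,5] + [2,3],
  ∂[1,2,4] = [2,4] − [1,4] + [1,2].
This gives a 15×10 integer matrix of rank 10; reducing to Smith normal form yields diagonal entries (1,1,1,1,1,1,1,1,1,2).

Reading off H_k = ker ∂_k / im ∂_{k+1}:

  H_0: rank C_0 − rank ∂_1 = 6 − 5 = 1, and the invariant factors of ∂_1 are all 1, so H_0 = Z.
  H_1: rank ker ∂_1 − rank ∂_2 = (15 − 5) − 10 = 0, and ∂_2 has invariant factor 2 > 1, so H_1 = Z/2.
  H_2: rank ker ∂_2 − rank ∂_3 = (10 − 10) − 0 = 0, and there is no ∂_3, so H_2 = 0.

(K is a triangulation of the real projective plane RP^2.)

H_0 ≅ Z,  H_1 ≅ Z/2,  H_2 = 0.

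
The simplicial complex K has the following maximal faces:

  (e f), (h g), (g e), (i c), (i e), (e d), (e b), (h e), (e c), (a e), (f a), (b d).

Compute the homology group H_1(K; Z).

H_1 ≅ Z^4.

Fix the vertex order a < b < c < d < e < f < g < h < i and write every simplex with vertices in increasing order. Then dim K = 1 and the simplices of K are:

  0-simplices (9): a, b, c, d, e, f, g, h, i
  1-simplices (12): ae, af, bd, be, ce, ci, de, ef, eg, eh, ei, gh

Hence C_0 ≅ Z^9, C_1 ≅ Z^12.

∂_1: C_1 → C_0 maps an edge to its endpoints' difference, ∂[p,q] = q − p. For instance
  ∂ci = i − c.
As a 9×12 matrix over Z this has rank 8, with invariant factors (1,1,1,1,1,1,1,1).

From H_k ≅ ker(∂_k) / im(∂_{k+1}) we obtain:

  H_1: rank ker ∂_1 − rank ∂_2 = (12 − 8) − 0 = 4, and there is no ∂_2, so H_1 ≅ Z^4.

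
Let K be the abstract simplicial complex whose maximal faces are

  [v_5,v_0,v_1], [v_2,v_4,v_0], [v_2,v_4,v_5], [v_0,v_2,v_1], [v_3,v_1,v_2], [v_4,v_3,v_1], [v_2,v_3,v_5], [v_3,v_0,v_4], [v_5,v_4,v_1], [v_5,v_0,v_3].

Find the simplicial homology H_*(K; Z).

Fix the vertex order v_0 < v_1 < v_2 < v_3 < v_4 < v_5 and write every simplex with vertices in increasing order. Then dim K = 2 and the simplices of K are:

  0-simplices (6): [v_0], [v_1], [v_2], [v_3], [v_4], [v_5]
  1-simplices (15): (15 of them)
  2-simplices (10): [v_0,v_1,v_2], [v_0,v_1,v_5], [v_0,v_2,v_4], [v_0,v_3,v_4], [v_0,v_3,v_5], [v_1,v_2,v_3], [v_1,v_3,v_4], [v_1,v_4,v_5], [v_2,v_3,v_5], [v_2,v_4,v_5]

Hence C_0 ≅ Z^6, C_1 ≅ Z^15, C_2 ≅ Z^10.

Boundary ∂_1: C_1 → C_0 maps an edge to its endpoints' difference, ∂[p,q] = q − p.
The resulting 6×15 matrix has rank 5, and its Smith normal form has invariant factors (1,1,1,1,1).

The boundary map ∂_2: C_2 → C_1 acts by ∂[p,q,r] = [q,r] − [p,r] + [p,q]. For instance
  ∂[v_1,v_4,v_5] = [v_4,v_5] − [v_1,v_5] + [v_1,v_4],
  ∂[v_0,v_3,v_5] = [v_3,v_5] − [v_0,v_5] + [v_0,v_3].
This gives a 15×10 integer matrix of rank 10; reducing to Smith normal form yields diagonal entries (1,1,1,1,1,1,1,1,1,2).

Reading off H_k = ker ∂_k / im ∂_{k+1}:

  H_0: rank C_0 − rank ∂_1 = 6 − 5 = 1, and the invariant factors of ∂_1 are all 1, so H_0 = Z.
  H_1: rank ker ∂_1 − rank ∂_2 = (15 − 5) − 10 = 0, and ∂_2 has invariant factor 2 > 1, so H_1 = Z/2Z.
  H_2: rank ker ∂_2 − rank ∂_3 = (10 − 10) − 0 = 0, and there is no ∂_3, so H_2 = 0.

As a check, the Euler characteristic is 6 − 15 + 10 = 1, which agrees with 1 − 0 + 0 = 1.
(K is a triangulation of the real projective plane RP^2.)

H_0 = Z,  H_1 = Z/2Z,  H_2 = 0.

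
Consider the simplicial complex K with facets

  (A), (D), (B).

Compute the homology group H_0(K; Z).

H_0 = Z^3.

Fix the vertex order A < B < D and write every simplex with vertices in increasing order. Then dim K = 0 and the simplices of K are:

  0-simplices (3): A, B, D

giving chain groups C_0 ≅ Z^3.

Reading off H_k = ker ∂_k / im ∂_{k+1}:

  H_0: rank C_0 − rank ∂_1 = 3 − 0 = 3, and there is no ∂_1, so H_0 = Z^3.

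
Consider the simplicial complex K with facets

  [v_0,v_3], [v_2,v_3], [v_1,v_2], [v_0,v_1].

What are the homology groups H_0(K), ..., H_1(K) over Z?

Take the total order v_0 < v_1 < v_2 < v_3 on the vertex set. Then K (dimension 1) consists of the simplices:

  0-simplices (4): [v_0], [v_1], [v_2], [v_3]
  1-simplices (4): [v_0,v_1], [v_0,v_3], [v_1,v_2], [v_2,v_3]

Hence C_0 ≅ Z^4, C_1 ≅ Z^4.

Boundary ∂_1: C_1 → C_0 sends each edge [p,q] (with p < q) to q − p. For instance
  ∂[v_1,v_2] = [v_2] − [v_1].
This gives a 4×4 integer matrix of rank 3; reducing to Smith normal form yields diagonal entries (1,1,1).

Computing H_k = (kernel of ∂_k) / (image of ∂_{k+1}):

  H_0: rank C_0 − rank ∂_1 = 4 − 3 = 1, and the invariant factors of ∂_1 are all 1, so H_0 ≅ Z.
  H_1: rank ker ∂_1 − rank ∂_2 = (4 − 3) − 0 = 1, and there is no ∂_2, so H_1 ≅ Z.

H_0 ≅ Z,  H_1 ≅ Z.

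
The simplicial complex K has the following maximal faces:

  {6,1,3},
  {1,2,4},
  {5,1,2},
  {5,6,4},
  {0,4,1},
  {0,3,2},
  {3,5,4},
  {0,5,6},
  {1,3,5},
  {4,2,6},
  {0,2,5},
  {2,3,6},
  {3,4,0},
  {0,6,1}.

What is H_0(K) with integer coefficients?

Take the total order 0 < 1 < 2 < 3 < 4 < 5 < 6 on the vertex set. Then K (dimension 2) consists of the simplices:

  0-simplices (7): [0], [1], [2], [3], [4], [5], [6]
  1-simplices (21): [0,1], [0,2], [0,3], [0,4], [0,5], [0,6], [1,2], [1,3], [1,4], [1,5], [1,6], [2,3], [2,4], [2,5], [2,6], [3,4], [3,5], [3,6], [4,5], [4,6], [5,6]
  2-simplices (14): [0,1,4], [0,1,6], [0,2,3], [0,2,5], [0,3,4], [0,5,6], [1,2,4], [1,2,5], [1,3,5], [1,3,6], [2,3,6], [2,4,6], [3,4,5], [4,5,6]

giving chain groups C_0 ≅ Z^7, C_1 ≅ Z^21, C_2 ≅ Z^14.

∂_1: C_1 → C_0 is given by ∂[p,q] = [q] − [p].
This gives a 7×21 integer matrix of rank 6; reducing to Smith normal form yields diagonal entries (1,1,1,1,1,1).

The boundary map ∂_2: C_2 → C_1 acts by ∂[p,q,r] = [q,r] − [p,r] + [p,q]. For instance
  ∂[4,5,6] = [5,6] − [4,6] + [4,5],
  ∂[1,2,5] = [2,5] − [1,5] + [1,2].
The 21×14 boundary matrix has rank 13 and Smith normal form diag(1,1,1,1,1,1,1,1,1,1,1,1,1).

From H_k ≅ ker(∂_k) / im(∂_{k+1}) we obtain:

  H_0: rank C_0 − rank ∂_1 = 7 − 6 = 1, and the invariant factors of ∂_1 are all 1, so H_0 = Z.

(K is a triangulation of the torus T^2.)

H_0 = Z.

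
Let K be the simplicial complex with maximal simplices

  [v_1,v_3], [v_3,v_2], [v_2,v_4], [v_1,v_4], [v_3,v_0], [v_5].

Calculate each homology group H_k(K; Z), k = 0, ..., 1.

Take the total order v_0 < v_1 < v_2 < v_3 < v_4 < v_5 on the vertex set. Then K (dimension 1) consists of the simplices:

  0-simplices (6): [v_0], [v_1], [v_2], [v_3], [v_4], [v_5]
  1-simplices (5): [v_0,v_3], [v_1,v_3], [v_1,v_4], [v_2,v_3], [v_2,v_4]

Hence C_0 ≅ Z^6, C_1 ≅ Z^5.

∂_1: C_1 → C_0 sends each edge [p,q] (with p < q) to q − p.
As a 6×5 matrix over Z this has rank 4, with invariant factors (1,1,1,1).

Reading off H_k = ker ∂_k / im ∂_{k+1}:

  H_0: rank C_0 − rank ∂_1 = 6 − 4 = 2, and the invariant factors of ∂_1 are all 1, so H_0 ≅ Z^2.
  H_1: rank ker ∂_1 − rank ∂_2 = (5 − 4) − 0 = 1, and there is no ∂_2, so H_1 ≅ Z.

H_0 ≅ Z^2,  H_1 ≅ Z.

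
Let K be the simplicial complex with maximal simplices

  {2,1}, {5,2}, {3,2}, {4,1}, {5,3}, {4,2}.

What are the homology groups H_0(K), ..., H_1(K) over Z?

H_0 = Z,  H_1 = Z^2.

We work with the vertex ordering 1 < 2 < 3 < 4 < 5. The simplices of K, each written with vertices in increasing order, are:

  0-simplices (5): [1], [2], [3], [4], [5]
  1-simplices (6): [1,2], [1,4], [2,3], [2,4], [2,5], [3,5]

so the chain groups are C_0 ≅ Z^5, C_1 ≅ Z^6.

∂_1: C_1 → C_0 maps an edge to its endpoints' difference, ∂[p,q] = q − p.
The 5×6 boundary matrix has rank 4 and Smith normal form diag(1,1,1,1).

From H_k ≅ ker(∂_k) / im(∂_{k+1}) we obtain:

  H_0: rank C_0 − rank ∂_1 = 5 − 4 = 1, and the invariant factors of ∂_1 are all 1, so H_0 ≅ Z.
  H_1: rank ker ∂_1 − rank ∂_2 = (6 − 4) − 0 = 2, and there is no ∂_2, so H_1 ≅ Z^2.

As a check, the Euler characteristic is 5 − 6 = -1, which agrees with 1 − 2 = -1.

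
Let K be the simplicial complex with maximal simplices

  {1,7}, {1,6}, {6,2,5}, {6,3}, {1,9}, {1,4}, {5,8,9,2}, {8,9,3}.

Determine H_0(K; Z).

H_0 ≅ Z.

We work with the vertex ordering 1 < 2 < 3 < 4 < 5 < 6 < 7 < 8 < 9. The simplices of K, each written with vertices in increasing order, are:

  0-simplices (9): [1], [2], [3], [4], [5], [6], [7], [8], [9]
  1-simplices (15): [1,4], [1,6], [1,7], [1,9], [2,5], [2,6], [2,8], [2,9], [3,6], [3,8], [3,9], [5,6], [5,8], [5,9], [8,9]
  2-simplices (6): [2,5,6], [2,5,8], [2,5,9], [2,8,9], [3,8,9], [5,8,9]
  3-simplices (1): [2,5,8,9]

Hence C_0 ≅ Z^9, C_1 ≅ Z^15, C_2 ≅ Z^6, C_3 ≅ Z^1.

∂_1: C_1 → C_0 sends each edge [p,q] (with p < q) to q − p. For instance
  ∂[3,8] = [8] − [3].
This gives a 9×15 integer matrix of rank 8; reducing to Smith normal form yields diagonal entries (1,1,1,1,1,1,1,1).

Boundary ∂_2: C_2 → C_1 acts by ∂[p,q,r] = [q,r] − [p,r] + [p,q]. For instance
  ∂[5,8,9] = [8,9] − [5,9] + [5,8],
  ∂[2,8,9] = [8,9] − [2,9] + [2,8].
This gives a 15×6 integer matrix of rank 5; reducing to Smith normal form yields diagonal entries (1,1,1,1,1).

The boundary map ∂_3: C_3 → C_2 sends each 3-simplex σ to the alternating sum Σ_i (−1)^i (σ with its i-th vertex removed). For instance
  ∂[2,5,8,9] = [5,8,9] − [2,8,9] + [2,5,9] − [2,5,8].
The resulting 6×1 matrix has rank 1, and its Smith normal form has invariant factors (1).

Reading off H_k = ker ∂_k / im ∂_{k+1}:

  H_0: rank C_0 − rank ∂_1 = 9 − 8 = 1, and the invariant factors of ∂_1 are all 1, so H_0 ≅ Z.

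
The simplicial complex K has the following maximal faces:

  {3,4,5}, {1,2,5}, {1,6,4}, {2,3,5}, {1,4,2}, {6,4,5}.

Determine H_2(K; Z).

H_2 = 0.

Take the total order 1 < 2 < 3 < 4 < 5 < 6 on the vertex set. Then K (dimension 2) consists of the simplices:

  0-simplices (6): [1], [2], [3], [4], [5], [6]
  1-simplices (12): [1,2], [1,4], [1,5], [1,6], [2,3], [2,4], [2,5], [3,4], [3,5], [4,5], [4,6], [5,6]
  2-simplices (6): [1,2,4], [1,2,5], [1,4,6], [2,3,5], [3,4,5], [4,5,6]

giving chain groups C_0 ≅ Z^6, C_1 ≅ Z^12, C_2 ≅ Z^6.

Boundary ∂_1: C_1 → C_0 is given by ∂[p,q] = [q] − [p].
This gives a 6×12 integer matrix of rank 5; reducing to Smith normal form yields diagonal entries (1,1,1,1,1).

Boundary ∂_2: C_2 → C_1 sends each 2-simplex [p,q,r] to [q,r] − [p,r] + [p,q]. For instance
  ∂[1,2,5] = [2,5] − [1,5] + [1,2],
  ∂[4,5,6] = [5,6] − [4,6] + [4,5].
This gives a 12×6 integer matrix of rank 6; reducing to Smith normal form yields diagonal entries (1,1,1,1,1,1).

From H_k ≅ ker(∂_k) / im(∂_{k+1}) we obtain:

  H_2: rank ker ∂_2 − rank ∂_3 = (6 − 6) − 0 = 0, and there is no ∂_3, so H_2 ≅ 0.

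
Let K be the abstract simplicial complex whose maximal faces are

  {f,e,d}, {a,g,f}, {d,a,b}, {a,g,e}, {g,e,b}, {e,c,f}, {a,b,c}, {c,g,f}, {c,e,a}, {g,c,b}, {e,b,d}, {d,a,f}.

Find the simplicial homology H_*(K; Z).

H_0 = Z,  H_1 = Z/2Z,  H_2 = 0.

Order the vertices as a < b < c < d < e < f < g. Listing each simplex with vertices in this order, K has dimension 2 with simplices:

  0-simplices (7): a, b, c, d, e, f, g
  1-simplices (18): ab, ac, ad, ae, af, ag, bc, bd, be, bg, ce, cf, cg, de, df, ef, eg, fg
  2-simplices (12): abc, abd, ace, adf, aeg, afg, bcg, bde, beg, cef, cfg, def

Hence C_0 ≅ Z^7, C_1 ≅ Z^18, C_2 ≅ Z^12.

∂_1: C_1 → C_0 maps an edge to its endpoints' difference, ∂[p,q] = q − p. For instance
  ∂eg = g − e.
The resulting 7×18 matrix has rank 6, and its Smith normal form has invariant factors (1,1,1,1,1,1).

The boundary map ∂_2: C_2 → C_1 acts by ∂[p,q,r] = [q,r] − [p,r] + [p,q]. For instance
  ∂bde = de − be + bd,
  ∂cfg = fg − cg + cf.
The resulting 18×12 matrix has rank 12, and its Smith normal form has invariant factors (1,1,1,1,1,1,1,1,1,1,1,2).

Reading off H_k = ker ∂_k / im ∂_{k+1}:

  H_0: rank C_0 − rank ∂_1 = 7 − 6 = 1, and the invariant factors of ∂_1 are all 1, so H_0 = Z.
  H_1: rank ker ∂_1 − rank ∂_2 = (18 − 6) − 12 = 0, and ∂_2 has invariant factor 2 > 1, so H_1 = Z/2Z.
  H_2: rank ker ∂_2 − rank ∂_3 = (12 − 12) − 0 = 0, and there is no ∂_3, so H_2 = 0.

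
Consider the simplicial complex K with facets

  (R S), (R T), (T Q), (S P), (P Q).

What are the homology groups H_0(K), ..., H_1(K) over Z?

Fix the vertex order P < Q < R < S < T and write every simplex with vertices in increasing order. Then dim K = 1 and the simplices of K are:

  0-simplices (5): P, Q, R, S, T
  1-simplices (5): PQ, PS, QT, RS, RT

Hence C_0 ≅ Z^5, C_1 ≅ Z^5.

Boundary ∂_1: C_1 → C_0 maps an edge to its endpoints' difference, ∂[p,q] = q − p. For instance
  ∂RT = T − R.
As a 5×5 matrix over Z this has rank 4, with invariant factors (1,1,1,1).

Computing H_k = (kernel of ∂_k) / (image of ∂_{k+1}):

  H_0: rank C_0 − rank ∂_1 = 5 − 4 = 1, and the invariant factors of ∂_1 are all 1, so H_0 = Z.
  H_1: rank ker ∂_1 − rank ∂_2 = (5 − 4) − 0 = 1, and there is no ∂_2, so H_1 = Z.

As a check, the Euler characteristic is 5 − 5 = 0, which agrees with 1 − 1 = 0.

H_0 = Z,  H_1 = Z.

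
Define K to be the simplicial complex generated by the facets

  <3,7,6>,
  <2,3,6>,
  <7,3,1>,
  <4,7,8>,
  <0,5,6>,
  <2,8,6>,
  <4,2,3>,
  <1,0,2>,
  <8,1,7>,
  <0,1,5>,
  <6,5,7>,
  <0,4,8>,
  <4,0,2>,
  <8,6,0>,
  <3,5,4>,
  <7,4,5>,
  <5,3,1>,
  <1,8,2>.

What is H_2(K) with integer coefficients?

K has 9 vertices, 27 edges, 18 triangles.
rank ∂_2 = 18, rank ∂_3 = 0 ⇒ b_2 = 18 − 18 − 0 = 0. So H_2 ≅ 0.

H_2 ≅ 0.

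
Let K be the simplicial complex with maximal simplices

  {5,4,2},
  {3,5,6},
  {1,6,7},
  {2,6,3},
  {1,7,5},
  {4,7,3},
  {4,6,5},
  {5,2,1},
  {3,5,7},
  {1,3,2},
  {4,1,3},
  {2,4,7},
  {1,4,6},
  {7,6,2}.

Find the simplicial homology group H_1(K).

H_1 = Z^2.

Fix the vertex order 1 < 2 < 3 < 4 < 5 < 6 < 7 and write every simplex with vertices in increasing order. Then dim K = 2 and the simplices of K are:

  0-simplices (7): [1], [2], [3], [4], [5], [6], [7]
  1-simplices (21): [1,2], [1,3], [1,4], [1,5], [1,6], [1,7], [2,3], [2,4], [2,5], [2,6], [2,7], [3,4], [3,5], [3,6], [3,7], [4,5], [4,6], [4,7], [5,6], [5,7], [6,7]
  2-simplices (14): [1,2,3], [1,2,5], [1,3,4], [1,4,6], [1,5,7], [1,6,7], [2,3,6], [2,4,5], [2,4,7], [2,6,7], [3,4,7], [3,5,6], [3,5,7], [4,5,6]

so the chain groups are C_0 ≅ Z^7, C_1 ≅ Z^21, C_2 ≅ Z^14.

∂_1: C_1 → C_0 sends each edge [p,q] (with p < q) to q − p. For instance
  ∂[4,7] = [7] − [4].
This gives a 7×21 integer matrix of rank 6; reducing to Smith normal form yields diagonal entries (1,1,1,1,1,1).

The boundary map ∂_2: C_2 → C_1 maps a triangle to the signed sum of its edges. For instance
  ∂[2,4,5] = [4,5] − [2,5] + [2,4],
  ∂[2,3,6] = [3,6] − [2,6] + [2,3].
This gives a 21×14 integer matrix of rank 13; reducing to Smith normal form yields diagonal entries (1,1,1,1,1,1,1,1,1,1,1,1,1).

Now H_k = ker ∂_k / im ∂_{k+1}, so:

  H_1: rank ker ∂_1 − rank ∂_2 = (21 − 6) − 13 = 2, and the invariant factors of ∂_2 are all 1, so H_1 = Z^2.

(K is a triangulation of the torus T^2.)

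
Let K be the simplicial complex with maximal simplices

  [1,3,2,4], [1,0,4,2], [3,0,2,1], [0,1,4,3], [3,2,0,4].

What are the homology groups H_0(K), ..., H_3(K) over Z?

Take the total order 0 < 1 < 2 < 3 < 4 on the vertex set. Then K (dimension 3) consists of the simplices:

  0-simplices (5): [0], [1], [2], [3], [4]
  1-simplices (10): [0,1], [0,2], [0,3], [0,4], [1,2], [1,3], [1,4], [2,3], [2,4], [3,4]
  2-simplices (10): [0,1,2], [0,1,3], [0,1,4], [0,2,3], [0,2,4], [0,3,4], [1,2,3], [1,2,4], [1,3,4], [2,3,4]
  3-simplices (5): [0,1,2,3], [0,1,2,4], [0,1,3,4], [0,2,3,4], [1,2,3,4]

Hence C_0 ≅ Z^5, C_1 ≅ Z^10, C_2 ≅ Z^10, C_3 ≅ Z^5.

Boundary ∂_1: C_1 → C_0 is given by ∂[p,q] = [q] − [p]. For instance
  ∂[0,1] = [1] − [0].
This gives a 5×10 integer matrix of rank 4; reducing to Smith normal form yields diagonal entries (1,1,1,1).

Boundary ∂_2: C_2 → C_1 acts by ∂[p,q,r] = [q,r] − [p,r] + [p,q]. For instance
  ∂[1,3,4] = [3,4] − [1,4] + [1,3],
  ∂[0,1,4] = [1,4] − [0,4] + [0,1].
The 10×10 boundary matrix has rank 6 and Smith normal form diag(1,1,1,1,1,1).

The boundary map ∂_3: C_3 → C_2 sends each 3-simplex σ to the alternating sum Σ_i (−1)^i (σ with its i-th vertex removed). For instance
  ∂[0,2,3,4] = [2,3,4] − [0,3,4] + [0,2,4] − [0,2,3],
  ∂[0,1,2,4] = [1,2,4] − [0,2,4] + [0,1,4] − [0,1,2].
As a 10×5 matrix over Z this has rank 4, with invariant factors (1,1,1,1).

From H_k ≅ ker(∂_k) / im(∂_{k+1}) we obtain:

  H_0: rank C_0 − rank ∂_1 = 5 − 4 = 1, and the invariant factors of ∂_1 are all 1, so H_0 = Z.
  H_1: rank ker ∂_1 − rank ∂_2 = (10 − 4) − 6 = 0, and the invariant factors of ∂_2 are all 1, so H_1 = 0.
  H_2: rank ker ∂_2 − rank ∂_3 = (10 − 6) − 4 = 0, and the invariant factors of ∂_3 are all 1, so H_2 = 0.
  H_3: rank ker ∂_3 − rank ∂_4 = (5 − 4) − 0 = 1, and there is no ∂_4, so H_3 = Z.

H_0 = Z,  H_1 = 0,  H_2 = 0,  H_3 = Z.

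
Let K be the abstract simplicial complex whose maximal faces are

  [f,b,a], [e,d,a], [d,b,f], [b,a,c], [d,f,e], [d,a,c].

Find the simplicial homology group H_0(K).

We work with the vertex ordering a < b < c < d < e < f. The simplices of K, each written with vertices in increasing order, are:

  0-simplices (6): a, b, c, d, e, f
  1-simplices (12): ab, ac, ad, ae, af, bc, bd, bf, cd, de, df, ef
  2-simplices (6): abc, abf, acd, ade, bdf, def

giving chain groups C_0 ≅ Z^6, C_1 ≅ Z^12, C_2 ≅ Z^6.

∂_1: C_1 → C_0 is given by ∂[p,q] = [q] − [p].
The 6×12 boundary matrix has rank 5 and Smith normal form diag(1,1,1,1,1).

The boundary map ∂_2: C_2 → C_1 acts by ∂[p,q,r] = [q,r] − [p,r] + [p,q]. For instance
  ∂abf = bf − af + ab,
  ∂abc = bc − ac + ab.
As a 12×6 matrix over Z this has rank 6, with invariant factors (1,1,1,1,1,1).

Computing H_k = (kernel of ∂_k) / (image of ∂_{k+1}):

  H_0: rank C_0 − rank ∂_1 = 6 − 5 = 1, and the invariant factors of ∂_1 are all 1, so H_0 = Z.

(K is a triangulation of the cylinder S^1 x I.)

H_0 = Z.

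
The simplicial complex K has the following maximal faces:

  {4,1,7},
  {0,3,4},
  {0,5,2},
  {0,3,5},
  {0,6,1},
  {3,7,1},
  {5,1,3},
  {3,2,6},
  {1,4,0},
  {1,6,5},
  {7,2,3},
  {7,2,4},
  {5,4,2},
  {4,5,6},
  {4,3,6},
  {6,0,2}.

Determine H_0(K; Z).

H_0 ≅ Z.

Order the vertices as 0 < 1 < 2 < 3 < 4 < 5 < 6 < 7. Listing each simplex with vertices in this order, K has dimension 2 with simplices:

  0-simplices (8): [0], [1], [2], [3], [4], [5], [6], [7]
  1-simplices (24): (24 of them)
  2-simplices (16): [0,1,4], [0,1,6], [0,2,5], [0,2,6], [0,3,4], [0,3,5], [1,3,5], [1,3,7], [1,4,7], [1,5,6], [2,3,6], [2,3,7], [2,4,5], [2,4,7], [3,4,6], [4,5,6]

Hence C_0 ≅ Z^8, C_1 ≅ Z^24, C_2 ≅ Z^16.

Boundary ∂_1: C_1 → C_0 maps an edge to its endpoints' difference, ∂[p,q] = q − p.
The resulting 8×24 matrix has rank 7, and its Smith normal form has invariant factors (1,1,1,1,1,1,1).

Boundary ∂_2: C_2 → C_1 maps a triangle to the signed sum of its edges. For instance
  ∂[0,1,4] = [1,4] − [0,4] + [0,1],
  ∂[1,3,7] = [3,7] − [1,7] + [1,3].
The resulting 24×16 matrix has rank 15, and its Smith normal form has invariant factors (1,1,1,1,1,1,1,1,1,1,1,1,1,1,1).

Now H_k = ker ∂_k / im ∂_{k+1}, so:

  H_0: rank C_0 − rank ∂_1 = 8 − 7 = 1, and the invariant factors of ∂_1 are all 1, so H_0 ≅ Z.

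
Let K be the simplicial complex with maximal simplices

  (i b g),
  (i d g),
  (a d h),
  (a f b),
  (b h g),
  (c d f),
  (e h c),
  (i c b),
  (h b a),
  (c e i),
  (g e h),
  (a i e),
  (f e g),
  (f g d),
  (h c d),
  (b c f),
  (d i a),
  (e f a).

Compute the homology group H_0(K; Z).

Take the total order a < b < c < d < e < f < g < h < i on the vertex set. Then K (dimension 2) consists of the simplices:

  0-simplices (9): a, b, c, d, e, f, g, h, i
  1-simplices (27): ab, ad, ae, af, ah, ai, bc, bf, bg, bh, bi, cd, ce, cf, ch, ci, df, dg, dh, di, ef, eg, eh, ei, fg, gh, gi
  2-simplices (18): abf, abh, adh, adi, aef, aei, bcf, bci, bgh, bgi, cdf, cdh, ceh, cei, dfg, dgi, efg, egh

Hence C_0 ≅ Z^9, C_1 ≅ Z^27, C_2 ≅ Z^18.

∂_1: C_1 → C_0 maps an edge to its endpoints' difference, ∂[p,q] = q − p. For instance
  ∂gi = i − g.
This gives a 9×27 integer matrix of rank 8; reducing to Smith normal form yields diagonal entries (1,1,1,1,1,1,1,1).

The boundary map ∂_2: C_2 → C_1 maps a triangle to the signed sum of its edges. For instance
  ∂dgi = gi − di + dg,
  ∂ceh = eh − ch + ce.
As a 27×18 matrix over Z this has rank 17, with invariant factors (1,1,1,1,1,1,1,1,1,1,1,1,1,1,1,1,1).

Now H_k = ker ∂_k / im ∂_{k+1}, so:

  H_0: rank C_0 − rank ∂_1 = 9 − 8 = 1, and the invariant factors of ∂_1 are all 1, so H_0 = Z.

(K is a triangulation of the torus T^2.)

H_0 = Z.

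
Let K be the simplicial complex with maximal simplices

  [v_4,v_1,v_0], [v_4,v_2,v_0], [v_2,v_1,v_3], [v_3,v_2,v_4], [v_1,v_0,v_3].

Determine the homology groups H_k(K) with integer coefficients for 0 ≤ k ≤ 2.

H_0 ≅ Z,  H_1 ≅ Z,  H_2 = 0.

Fix the vertex order v_0 < v_1 < v_2 < v_3 < v_4 and write every simplex with vertices in increasing order. Then dim K = 2 and the simplices of K are:

  0-simplices (5): [v_0], [v_1], [v_2], [v_3], [v_4]
  1-simplices (10): [v_0,v_1], [v_0,v_2], [v_0,v_3], [v_0,v_4], [v_1,v_2], [v_1,v_3], [v_1,v_4], [v_2,v_3], [v_2,v_4], [v_3,v_4]
  2-simplices (5): [v_0,v_1,v_3], [v_0,v_1,v_4], [v_0,v_2,v_4], [v_1,v_2,v_3], [v_2,v_3,v_4]

so the chain groups are C_0 ≅ Z^5, C_1 ≅ Z^10, C_2 ≅ Z^5.

The boundary map ∂_1: C_1 → C_0 maps an edge to its endpoints' difference, ∂[p,q] = q − p.
The resulting 5×10 matrix has rank 4, and its Smith normal form has invariant factors (1,1,1,1).

The boundary map ∂_2: C_2 → C_1 sends each 2-simplex [p,q,r] to [q,r] − [p,r] + [p,q]. For instance
  ∂[v_1,v_2,v_3] = [v_2,v_3] − [v_1,v_3] + [v_1,v_2],
  ∂[v_2,v_3,v_4] = [v_3,v_4] − [v_2,v_4] + [v_2,v_3].
This gives a 10×5 integer matrix of rank 5; reducing to Smith normal form yields diagonal entries (1,1,1,1,1).

Now H_k = ker ∂_k / im ∂_{k+1}, so:

  H_0: rank C_0 − rank ∂_1 = 5 − 4 = 1, and the invariant factors of ∂_1 are all 1, so H_0 = Z.
  H_1: rank ker ∂_1 − rank ∂_2 = (10 − 4) − 5 = 1, and the invariant factors of ∂_2 are all 1, so H_1 = Z.
  H_2: rank ker ∂_2 − rank ∂_3 = (5 − 5) − 0 = 0, and there is no ∂_3, so H_2 = 0.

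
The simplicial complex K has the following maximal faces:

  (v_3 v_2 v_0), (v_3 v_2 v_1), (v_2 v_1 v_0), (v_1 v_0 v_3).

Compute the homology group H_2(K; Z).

H_2 ≅ Z.

K has 4 vertices, 6 edges, 4 triangles.
rank ∂_2 = 3, rank ∂_3 = 0 ⇒ b_2 = 4 − 3 − 0 = 1. So H_2 ≅ Z.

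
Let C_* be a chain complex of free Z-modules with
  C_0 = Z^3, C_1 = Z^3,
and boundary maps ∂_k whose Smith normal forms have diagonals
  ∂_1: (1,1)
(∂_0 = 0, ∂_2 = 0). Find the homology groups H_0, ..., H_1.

H_0 ≅ Z,  H_1 ≅ Z.

H_0: b_0 = 3 − 0 − 2 = 1; torsion from ∂_1 factors > 1: none. So H_0 ≅ Z.
H_1: b_1 = 3 − 2 − 0 = 1; torsion from ∂_2 factors > 1: none. So H_1 ≅ Z.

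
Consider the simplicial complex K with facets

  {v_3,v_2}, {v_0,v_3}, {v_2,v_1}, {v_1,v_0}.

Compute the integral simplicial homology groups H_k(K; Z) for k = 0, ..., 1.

H_0 = Z,  H_1 = Z.

Take the total order v_0 < v_1 < v_2 < v_3 on the vertex set. Then K (dimension 1) consists of the simplices:

  0-simplices (4): [v_0], [v_1], [v_2], [v_3]
  1-simplices (4): [v_0,v_1], [v_0,v_3], [v_1,v_2], [v_2,v_3]

giving chain groups C_0 ≅ Z^4, C_1 ≅ Z^4.

The boundary map ∂_1: C_1 → C_0 maps an edge to its endpoints' difference, ∂[p,q] = q − p. For instance
  ∂[v_0,v_1] = [v_1] − [v_0].
The resulting 4×4 matrix has rank 3, and its Smith normal form has invariant factors (1,1,1).

Computing H_k = (kernel of ∂_k) / (image of ∂_{k+1}):

  H_0: rank C_0 − rank ∂_1 = 4 − 3 = 1, and the invariant factors of ∂_1 are all 1, so H_0 = Z.
  H_1: rank ker ∂_1 − rank ∂_2 = (4 − 3) − 0 = 1, and there is no ∂_2, so H_1 = Z.

As a check, the Euler characteristic is 4 − 4 = 0, which agrees with 1 − 1 = 0.
(K is a triangulation of the circle S^1.)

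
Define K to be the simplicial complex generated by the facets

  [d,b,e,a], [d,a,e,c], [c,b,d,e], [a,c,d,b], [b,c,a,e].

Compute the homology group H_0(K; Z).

H_0 = Z.

Order the vertices as a < b < c < d < e. Listing each simplex with vertices in this order, K has dimension 3 with simplices:

  0-simplices (5): a, b, c, d, e
  1-simplices (10): ab, ac, ad, ae, bc, bd, be, cd, ce, de
  2-simplices (10): abc, abd, abe, acd, ace, ade, bcd, bce, bde, cde
  3-simplices (5): abcd, abce, abde, acde, bcde

Hence C_0 ≅ Z^5, C_1 ≅ Z^10, C_2 ≅ Z^10, C_3 ≅ Z^5.

Boundary ∂_1: C_1 → C_0 maps an edge to its endpoints' difference, ∂[p,q] = q − p. For instance
  ∂ad = d − a.
As a 5×10 matrix over Z this has rank 4, with invariant factors (1,1,1,1).

The boundary map ∂_2: C_2 → C_1 maps a triangle to the signed sum of its edges. For instance
  ∂abe = be − ae + ab,
  ∂abd = bd − ad + ab.
As a 10×10 matrix over Z this has rank 6, with invariant factors (1,1,1,1,1,1).

∂_3: C_3 → C_2 sends each 3-simplex σ to the alternating sum Σ_i (−1)^i (σ with its i-th vertex removed). For instance
  ∂abcd = bcd − acd + abd − abc,
  ∂bcde = cde − bde + bce − bcd.
This gives a 10×5 integer matrix of rank 4; reducing to Smith normal form yields diagonal entries (1,1,1,1).

Computing H_k = (kernel of ∂_k) / (image of ∂_{k+1}):

  H_0: rank C_0 − rank ∂_1 = 5 − 4 = 1, and the invariant factors of ∂_1 are all 1, so H_0 = Z.

(K is a triangulation of the 3-sphere S^3.)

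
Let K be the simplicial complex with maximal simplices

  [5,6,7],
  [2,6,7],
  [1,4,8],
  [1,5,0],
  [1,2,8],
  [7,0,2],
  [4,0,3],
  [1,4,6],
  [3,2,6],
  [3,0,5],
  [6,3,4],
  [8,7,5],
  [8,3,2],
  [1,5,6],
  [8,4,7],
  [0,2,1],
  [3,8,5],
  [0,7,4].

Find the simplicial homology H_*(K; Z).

We work with the vertex ordering 0 < 1 < 2 < 3 < 4 < 5 < 6 < 7 < 8. The simplices of K, each written with vertices in increasing order, are:

  0-simplices (9): [0], [1], [2], [3], [4], [5], [6], [7], [8]
  1-simplices (27): (27 of them)
  2-simplices (18): [0,1,2], [0,1,5], [0,2,7], [0,3,4], [0,3,5], [0,4,7], [1,2,8], [1,4,6], [1,4,8], [1,5,6], [2,3,6], [2,3,8], [2,6,7], [3,4,6], [3,5,8], [4,7,8], [5,6,7], [5,7,8]

giving chain groups C_0 ≅ Z^9, C_1 ≅ Z^27, C_2 ≅ Z^18.

Boundary ∂_1: C_1 → C_0 is given by ∂[p,q] = [q] − [p]. For instance
  ∂[7,8] = [8] − [7].
The 9×27 boundary matrix has rank 8 and Smith normal form diag(1,1,1,1,1,1,1,1).

Boundary ∂_2: C_2 → C_1 maps a triangle to the signed sum of its edges. For instance
  ∂[2,6,7] = [6,7] − [2,7] + [2,6],
  ∂[0,1,5] = [1,5] − [0,5] + [0,1].
This gives a 27×18 integer matrix of rank 17; reducing to Smith normal form yields diagonal entries (1,1,1,1,1,1,1,1,1,1,1,1,1,1,1,1,1).

Reading off H_k = ker ∂_k / im ∂_{k+1}:

  H_0: rank C_0 − rank ∂_1 = 9 − 8 = 1, and the invariant factors of ∂_1 are all 1, so H_0 = Z.
  H_1: rank ker ∂_1 − rank ∂_2 = (27 − 8) − 17 = 2, and the invariant factors of ∂_2 are all 1, so H_1 = Z^2.
  H_2: rank ker ∂_2 − rank ∂_3 = (18 − 17) − 0 = 1, and there is no ∂_3, so H_2 = Z.

H_0 ≅ Z,  H_1 ≅ Z^2,  H_2 ≅ Z.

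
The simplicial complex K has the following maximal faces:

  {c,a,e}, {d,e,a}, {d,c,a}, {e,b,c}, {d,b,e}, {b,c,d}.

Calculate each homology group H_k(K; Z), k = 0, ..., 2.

H_0 = Z,  H_1 = 0,  H_2 = Z.

Fix the vertex order a < b < c < d < e and write every simplex with vertices in increasing order. Then dim K = 2 and the simplices of K are:

  0-simplices (5): a, b, c, d, e
  1-simplices (9): ac, ad, ae, bc, bd, be, cd, ce, de
  2-simplices (6): acd, ace, ade, bcd, bce, bde

so the chain groups are C_0 ≅ Z^5, C_1 ≅ Z^9, C_2 ≅ Z^6.

The boundary map ∂_1: C_1 → C_0 maps an edge to its endpoints' difference, ∂[p,q] = q − p. For instance
  ∂de = e − d.
The resulting 5×9 matrix has rank 4, and its Smith normal form has invariant factors (1,1,1,1).

∂_2: C_2 → C_1 sends each 2-simplex [p,q,r] to [q,r] − [p,r] + [p,q]. For instance
  ∂bcd = cd − bd + bc,
  ∂ace = ce − ae + ac.
The resulting 9×6 matrix has rank 5, and its Smith normal form has invariant factors (1,1,1,1,1).

From H_k ≅ ker(∂_k) / im(∂_{k+1}) we obtain:

  H_0: rank C_0 − rank ∂_1 = 5 − 4 = 1, and the invariant factors of ∂_1 are all 1, so H_0 ≅ Z.
  H_1: rank ker ∂_1 − rank ∂_2 = (9 − 4) − 5 = 0, and the invariant factors of ∂_2 are all 1, so H_1 ≅ 0.
  H_2: rank ker ∂_2 − rank ∂_3 = (6 − 5) − 0 = 1, and there is no ∂_3, so H_2 ≅ Z.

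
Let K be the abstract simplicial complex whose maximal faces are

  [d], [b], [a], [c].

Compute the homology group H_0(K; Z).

Fix the vertex order a < b < c < d and write every simplex with vertices in increasing order. Then dim K = 0 and the simplices of K are:

  0-simplices (4): a, b, c, d

so the chain groups are C_0 ≅ Z^4.

Now H_k = ker ∂_k / im ∂_{k+1}, so:

  H_0: rank C_0 − rank ∂_1 = 4 − 0 = 4, and there is no ∂_1, so H_0 ≅ Z^4.

(K is a triangulation of a set of 4 points.)

H_0 = Z^4.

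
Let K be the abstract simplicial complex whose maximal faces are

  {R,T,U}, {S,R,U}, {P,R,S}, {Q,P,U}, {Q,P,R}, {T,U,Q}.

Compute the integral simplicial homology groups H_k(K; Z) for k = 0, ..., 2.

H_0 ≅ Z,  H_1 ≅ Z,  H_2 = 0.

Fix the vertex order P < Q < R < S < T < U and write every simplex with vertices in increasing order. Then dim K = 2 and the simplices of K are:

  0-simplices (6): P, Q, R, S, T, U
  1-simplices (12): PQ, PR, PS, PU, QR, QT, QU, RS, RT, RU, SU, TU
  2-simplices (6): PQR, PQU, PRS, QTU, RSU, RTU

giving chain groups C_0 ≅ Z^6, C_1 ≅ Z^12, C_2 ≅ Z^6.

∂_1: C_1 → C_0 sends each edge [p,q] (with p < q) to q − p. For instance
  ∂SU = U − S.
As a 6×12 matrix over Z this has rank 5, with invariant factors (1,1,1,1,1).

The boundary map ∂_2: C_2 → C_1 sends each 2-simplex [p,q,r] to [q,r] − [p,r] + [p,q]. For instance
  ∂PQU = QU − PU + PQ,
  ∂RSU = SU − RU + RS.
As a 12×6 matrix over Z this has rank 6, with invariant factors (1,1,1,1,1,1).

From H_k ≅ ker(∂_k) / im(∂_{k+1}) we obtain:

  H_0: rank C_0 − rank ∂_1 = 6 − 5 = 1, and the invariant factors of ∂_1 are all 1, so H_0 ≅ Z.
  H_1: rank ker ∂_1 − rank ∂_2 = (12 − 5) − 6 = 1, and the invariant factors of ∂_2 are all 1, so H_1 ≅ Z.
  H_2: rank ker ∂_2 − rank ∂_3 = (6 − 6) − 0 = 0, and there is no ∂_3, so H_2 ≅ 0.

(K is a triangulation of the cylinder S^1 x I.)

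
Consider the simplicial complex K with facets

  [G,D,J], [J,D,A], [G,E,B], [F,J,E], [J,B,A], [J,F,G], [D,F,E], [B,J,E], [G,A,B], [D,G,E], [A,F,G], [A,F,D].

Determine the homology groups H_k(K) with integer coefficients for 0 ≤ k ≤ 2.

H_0 = Z,  H_1 = Z/2,  H_2 = 0.

K has 7 vertices, 18 edges, 12 triangles.
rank ∂_0 = 0, rank ∂_1 = 6 ⇒ b_0 = 7 − 0 − 6 = 1; all invariant factors of ∂_1 are 1 so no torsion. So H_0 ≅ Z.
rank ∂_1 = 6, rank ∂_2 = 12 ⇒ b_1 = 18 − 6 − 12 = 0; ∂_2 has invariant factor(s) [2] giving torsion. So H_1 ≅ Z/2.
rank ∂_2 = 12, rank ∂_3 = 0 ⇒ b_2 = 12 − 12 − 0 = 0. So H_2 ≅ 0.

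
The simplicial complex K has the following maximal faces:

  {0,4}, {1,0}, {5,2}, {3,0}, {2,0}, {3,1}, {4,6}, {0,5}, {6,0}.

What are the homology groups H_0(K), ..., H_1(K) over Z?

K has 7 vertices, 9 edges.
rank ∂_0 = 0, rank ∂_1 = 6 ⇒ b_0 = 7 − 0 − 6 = 1; all invariant factors of ∂_1 are 1 so no torsion. So H_0 = Z.
rank ∂_1 = 6, rank ∂_2 = 0 ⇒ b_1 = 9 − 6 − 0 = 3. So H_1 = Z^3.

H_0 ≅ Z,  H_1 ≅ Z^3.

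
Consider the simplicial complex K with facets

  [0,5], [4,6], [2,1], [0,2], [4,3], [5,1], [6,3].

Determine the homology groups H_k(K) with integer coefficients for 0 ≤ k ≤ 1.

We work with the vertex ordering 0 < 1 < 2 < 3 < 4 < 5 < 6. The simplices of K, each written with vertices in increasing order, are:

  0-simplices (7): [0], [1], [2], [3], [4], [5], [6]
  1-simplices (7): [0,2], [0,5], [1,2], [1,5], [3,4], [3,6], [4,6]

Hence C_0 ≅ Z^7, C_1 ≅ Z^7.

Boundary ∂_1: C_1 → C_0 is given by ∂[p,q] = [q] − [p].
The resulting 7×7 matrix has rank 5, and its Smith normal form has invariant factors (1,1,1,1,1).

Reading off H_k = ker ∂_k / im ∂_{k+1}:

  H_0: rank C_0 − rank ∂_1 = 7 − 5 = 2, and the invariant factors of ∂_1 are all 1, so H_0 = Z^2.
  H_1: rank ker ∂_1 − rank ∂_2 = (7 − 5) − 0 = 2, and there is no ∂_2, so H_1 = Z^2.

As a check, the Euler characteristic is 7 − 7 = 0, which agrees with 2 − 2 = 0.

H_0 ≅ Z^2,  H_1 ≅ Z^2.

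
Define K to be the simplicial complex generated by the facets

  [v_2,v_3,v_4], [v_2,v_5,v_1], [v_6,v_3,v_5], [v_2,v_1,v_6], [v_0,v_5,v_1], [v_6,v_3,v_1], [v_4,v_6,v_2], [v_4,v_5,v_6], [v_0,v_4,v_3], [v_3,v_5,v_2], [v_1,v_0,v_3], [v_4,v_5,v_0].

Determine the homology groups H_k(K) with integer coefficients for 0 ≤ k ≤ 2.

H_0 ≅ Z,  H_1 ≅ Z/2,  H_2 = 0.

Fix the vertex order v_0 < v_1 < v_2 < v_3 < v_4 < v_5 < v_6 and write every simplex with vertices in increasing order. Then dim K = 2 and the simplices of K are:

  0-simplices (7): [v_0], [v_1], [v_2], [v_3], [v_4], [v_5], [v_6]
  1-simplices (18): (18 of them)
  2-simplices (12): (12 of them)

so the chain groups are C_0 ≅ Z^7, C_1 ≅ Z^18, C_2 ≅ Z^12.

The boundary map ∂_1: C_1 → C_0 sends each edge [p,q] (with p < q) to q − p.
As a 7×18 matrix over Z this has rank 6, with invariant factors (1,1,1,1,1,1).

The boundary map ∂_2: C_2 → C_1 sends each 2-simplex [p,q,r] to [q,r] − [p,r] + [p,q]. For instance
  ∂[v_0,v_4,v_5] = [v_4,v_5] − [v_0,v_5] + [v_0,v_4],
  ∂[v_2,v_4,v_6] = [v_4,v_6] − [v_2,v_6] + [v_2,v_4].
The resulting 18×12 matrix has rank 12, and its Smith normal form has invariant factors (1,1,1,1,1,1,1,1,1,1,1,2).

Computing H_k = (kernel of ∂_k) / (image of ∂_{k+1}):

  H_0: rank C_0 − rank ∂_1 = 7 − 6 = 1, and the invariant factors of ∂_1 are all 1, so H_0 ≅ Z.
  H_1: rank ker ∂_1 − rank ∂_2 = (18 − 6) − 12 = 0, and ∂_2 has invariant factor 2 > 1, so H_1 ≅ Z/2.
  H_2: rank ker ∂_2 − rank ∂_3 = (12 − 12) − 0 = 0, and there is no ∂_3, so H_2 ≅ 0.

As a check, the Euler characteristic is 7 − 18 + 12 = 1, which agrees with 1 − 0 + 0 = 1.
(K is a triangulation of the real projective plane RP^2.)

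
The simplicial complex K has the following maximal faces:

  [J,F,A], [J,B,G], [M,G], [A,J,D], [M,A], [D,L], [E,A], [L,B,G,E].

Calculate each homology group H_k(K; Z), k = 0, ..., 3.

Fix the vertex order A < B < D < E < F < G < J < L < M and write every simplex with vertices in increasing order. Then dim K = 3 and the simplices of K are:

  0-simplices (9): A, B, D, E, F, G, J, L, M
  1-simplices (17): AD, AE, AF, AJ, AM, BE, BG, BJ, BL, DJ, DL, EG, EL, FJ, GJ, GL, GM
  2-simplices (7): ADJ, AFJ, BEG, BEL, BGJ, BGL, EGL
  3-simplices (1): BEGL

so the chain groups are C_0 ≅ Z^9, C_1 ≅ Z^17, C_2 ≅ Z^7, C_3 ≅ Z^1.

∂_1: C_1 → C_0 maps an edge to its endpoints' difference, ∂[p,q] = q − p. For instance
  ∂AE = E − A.
The 9×17 boundary matrix has rank 8 and Smith normal form diag(1,1,1,1,1,1,1,1).

The boundary map ∂_2: C_2 → C_1 acts by ∂[p,q,r] = [q,r] − [p,r] + [p,q]. For instance
  ∂AFJ = FJ − AJ + AF,
  ∂EGL = GL − EL + EG.
This gives a 17×7 integer matrix of rank 6; reducing to Smith normal form yields diagonal entries (1,1,1,1,1,1).

∂_3: C_3 → C_2 sends each 3-simplex σ to the alternating sum Σ_i (−1)^i (σ with its i-th vertex removed). For instance
  ∂BEGL = EGL − BGL + BEL − BEG.
This gives a 7×1 integer matrix of rank 1; reducing to Smith normal form yields diagonal entries (1).

Now H_k = ker ∂_k / im ∂_{k+1}, so:

  H_0: rank C_0 − rank ∂_1 = 9 − 8 = 1, and the invariant factors of ∂_1 are all 1, so H_0 ≅ Z.
  H_1: rank ker ∂_1 − rank ∂_2 = (17 − 8) − 6 = 3, and the invariant factors of ∂_2 are all 1, so H_1 ≅ Z^3.
  H_2: rank ker ∂_2 − rank ∂_3 = (7 − 6) − 1 = 0, and the invariant factors of ∂_3 are all 1, so H_2 ≅ 0.
  H_3: rank ker ∂_3 − rank ∂_4 = (1 − 1) − 0 = 0, and there is no ∂_4, so H_3 ≅ 0.

H_0 = Z,  H_1 = Z^3,  H_2 = 0,  H_3 = 0.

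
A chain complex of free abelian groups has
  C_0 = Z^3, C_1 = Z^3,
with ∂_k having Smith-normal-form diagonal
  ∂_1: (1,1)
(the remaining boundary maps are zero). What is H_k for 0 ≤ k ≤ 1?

H_0: b_0 = 3 − 0 − 2 = 1; torsion from ∂_1 factors > 1: none. So H_0 = Z.
H_1: b_1 = 3 − 2 − 0 = 1; torsion from ∂_2 factors > 1: none. So H_1 = Z.

H_0 = Z,  H_1 = Z.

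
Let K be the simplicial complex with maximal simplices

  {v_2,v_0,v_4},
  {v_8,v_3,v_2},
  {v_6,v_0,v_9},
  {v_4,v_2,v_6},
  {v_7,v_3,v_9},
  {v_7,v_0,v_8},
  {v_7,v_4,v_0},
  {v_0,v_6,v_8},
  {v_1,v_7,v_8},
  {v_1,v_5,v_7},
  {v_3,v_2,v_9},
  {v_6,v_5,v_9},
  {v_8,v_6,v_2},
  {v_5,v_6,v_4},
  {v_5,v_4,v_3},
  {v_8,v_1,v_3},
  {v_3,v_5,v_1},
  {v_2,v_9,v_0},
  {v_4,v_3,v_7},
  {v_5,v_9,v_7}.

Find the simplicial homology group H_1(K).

H_1 ≅ Z ⊕ Z/2.

Fix the vertex order v_0 < v_1 < v_2 < v_3 < v_4 < v_5 < v_6 < v_7 < v_8 < v_9 and write every simplex with vertices in increasing order. Then dim K = 2 and the simplices of K are:

  0-simplices (10): [v_0], [v_1], [v_2], [v_3], [v_4], [v_5], [v_6], [v_7], [v_8], [v_9]
  1-simplices (30): (30 of them)
  2-simplices (20): (20 of them)

Hence C_0 ≅ Z^10, C_1 ≅ Z^30, C_2 ≅ Z^20.

∂_1: C_1 → C_0 maps an edge to its endpoints' difference, ∂[p,q] = q − p.
The 10×30 boundary matrix has rank 9 and Smith normal form diag(1,1,1,1,1,1,1,1,1).

∂_2: C_2 → C_1 maps a triangle to the signed sum of its edges. For instance
  ∂[v_3,v_4,v_7] = [v_4,v_7] − [v_3,v_7] + [v_3,v_4],
  ∂[v_2,v_3,v_8] = [v_3,v_8] − [v_2,v_8] + [v_2,v_3].
The 30×20 boundary matrix has rank 20 and Smith normal form diag(1,1,1,1,1,1,1,1,1,1,1,1,1,1,1,1,1,1,1,2).

Computing H_k = (kernel of ∂_k) / (image of ∂_{k+1}):

  H_1: rank ker ∂_1 − rank ∂_2 = (30 − 9) − 20 = 1, and ∂_2 has invariant factor 2 > 1, so H_1 = Z ⊕ Z/2.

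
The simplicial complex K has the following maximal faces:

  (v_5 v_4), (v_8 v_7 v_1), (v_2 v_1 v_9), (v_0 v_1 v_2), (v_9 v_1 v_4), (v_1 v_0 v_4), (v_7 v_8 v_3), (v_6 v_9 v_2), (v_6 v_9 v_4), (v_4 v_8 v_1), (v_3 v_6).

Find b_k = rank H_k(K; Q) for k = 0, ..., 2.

b_0 = 1, b_1 = 1, b_2 = 0.

We work with the vertex ordering v_0 < v_1 < v_2 < v_3 < v_4 < v_5 < v_6 < v_7 < v_8 < v_9. The simplices of K, each written with vertices in increasing order, are:

  0-simplices (10): [v_0], [v_1], [v_2], [v_3], [v_4], [v_5], [v_6], [v_7], [v_8], [v_9]
  1-simplices (19): (19 of them)
  2-simplices (9): [v_0,v_1,v_2], [v_0,v_1,v_4], [v_1,v_2,v_9], [v_1,v_4,v_8], [v_1,v_4,v_9], [v_1,v_7,v_8], [v_2,v_6,v_9], [v_3,v_7,v_8], [v_4,v_6,v_9]

Hence C_0 ≅ Z^10, C_1 ≅ Z^19, C_2 ≅ Z^9.

Boundary ∂_1: C_1 → C_0 is given by ∂[p,q] = [q] − [p]. For instance
  ∂[v_1,v_9] = [v_9] − [v_1].
This gives a 10×19 integer matrix of rank 9; reducing to Smith normal form yields diagonal entries (1,1,1,1,1,1,1,1,1).

Boundary ∂_2: C_2 → C_1 sends each 2-simplex [p,q,r] to [q,r] − [p,r] + [p,q]. For instance
  ∂[v_0,v_1,v_4] = [v_1,v_4] − [v_0,v_4] + [v_0,v_1],
  ∂[v_1,v_4,v_9] = [v_4,v_9] − [v_1,v_9] + [v_1,v_4].
This gives a 19×9 integer matrix of rank 9; reducing to Smith normal form yields diagonal entries (1,1,1,1,1,1,1,1,1).

Computing H_k = (kernel of ∂_k) / (image of ∂_{k+1}):

  H_0: rank C_0 − rank ∂_1 = 10 − 9 = 1, and the invariant factors of ∂_1 are all 1, so H_0 = Z.
  H_1: rank ker ∂_1 − rank ∂_2 = (19 − 9) − 9 = 1, and the invariant factors of ∂_2 are all 1, so H_1 = Z.
  H_2: rank ker ∂_2 − rank ∂_3 = (9 − 9) − 0 = 0, and there is no ∂_3, so H_2 = 0.

Hence the Betti numbers are b_0 = 1, b_1 = 1, b_2 = 0.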